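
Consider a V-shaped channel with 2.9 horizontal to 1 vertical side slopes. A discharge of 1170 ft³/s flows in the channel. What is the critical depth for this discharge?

At critical depth, Q² T / (g A³) = 1, i.e. A³/T = Q²/g = 1170²/32.2 = 42510.
At y = 7.69 ft: A³/T = 113100 — over.
At y = 5.34 ft: A³/T = 18260 — short.
At y = 6.32 ft: A³/T = 42400 — matches.

y_c = 6.32 ft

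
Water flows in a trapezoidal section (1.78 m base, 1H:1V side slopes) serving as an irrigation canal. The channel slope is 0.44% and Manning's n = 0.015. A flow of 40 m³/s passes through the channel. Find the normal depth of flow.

y_n = 2.17 m

Manning's equation rearranged: A R^(2/3) = nQ / (1·√S) = 0.015 × 40 / (√0.0044) = 9.045.
Try y = 2.77 m: A R^(2/3) = 15.1 — too large.
Try y = 2.17 m: A R^(2/3) = 9.037 — close enough.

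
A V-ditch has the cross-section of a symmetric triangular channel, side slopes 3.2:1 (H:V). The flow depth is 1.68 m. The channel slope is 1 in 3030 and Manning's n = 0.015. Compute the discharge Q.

For a triangular section with side slope z = 3.2: A = zy² = 3.2×1.68² = 9.032 m²; P = 2y√(1+z²) = 2×1.68×3.353 = 11.26 m.
Hydraulic radius R = A/P = 9.032/11.26 = 0.8018 m.
Manning's equation: Q = (1/n) A R^(2/3) S^(1/2) = (1/0.015) × 9.032 × 0.8018^(2/3) × 0.00033^(1/2) = 9.44 m³/s.

Q = 9.44 m³/s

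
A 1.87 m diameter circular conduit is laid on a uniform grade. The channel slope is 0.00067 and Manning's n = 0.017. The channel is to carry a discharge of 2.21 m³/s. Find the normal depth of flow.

y_n = 1.36 m

Manning's equation rearranged: A R^(2/3) = nQ / (1·√S) = 0.017 × 2.21 / (√0.00067) = 1.451.
At y = 1.63 m: A R^(2/3) = 1.734 — over.
At y = 1.17 m: A R^(2/3) = 1.184 — short.
At y = 1.36 m: A R^(2/3) = 1.454 — matches.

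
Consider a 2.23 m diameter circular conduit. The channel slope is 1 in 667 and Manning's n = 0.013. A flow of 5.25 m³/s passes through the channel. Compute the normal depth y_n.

y_n = 1.33 m

Manning's equation rearranged: A R^(2/3) = nQ / (1·√S) = 0.013 × 5.25 / (√0.001499) = 1.763.
Try y = 0.98 m: A R^(2/3) = 1.057 — low.
Try y = 1.33 m: A R^(2/3) = 1.761 — matches.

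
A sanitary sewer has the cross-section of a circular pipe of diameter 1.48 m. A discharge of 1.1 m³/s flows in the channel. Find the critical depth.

At critical depth, Q² T / (g A³) = 1, i.e. A³/T = Q²/g = 1.1²/9.81 = 0.1233.
At y = 0.631 m: A³/T = 0.2337 — over.
At y = 0.404 m: A³/T = 0.04179 — short.
At y = 0.534 m: A³/T = 0.1231 — matches.

y_c = 0.534 m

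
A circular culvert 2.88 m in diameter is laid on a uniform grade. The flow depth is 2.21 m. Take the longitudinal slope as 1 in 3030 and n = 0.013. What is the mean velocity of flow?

For a circular section of diameter D = 2.88 m at depth y = 2.21 m, the central angle is θ = 2 arccos(1 − 2y/D) = 4.27 rad. Then A = (D²/8)(θ − sin θ) = 5.364 m² and P = Dθ/2 = 6.149 m.
Hydraulic radius R = A/P = 5.364/6.149 = 0.8724 m.
From Manning's equation, V = (1/n) R^(2/3) S^(1/2) = (1/0.013) × 0.8724^(2/3) × 0.00033^(1/2) = 1.28 m/s.

V = 1.28 m/s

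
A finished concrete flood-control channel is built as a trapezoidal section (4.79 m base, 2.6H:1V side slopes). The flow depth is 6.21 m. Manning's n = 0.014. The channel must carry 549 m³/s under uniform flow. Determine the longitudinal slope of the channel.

With bottom width b = 4.79 m and side slope z = 2.6: A = (b + zy)y = (4.79 + 2.6×6.21)×6.21 = 130 m²; P = b + 2y√(1+z²) = 4.79 + 2×6.21×2.786 = 39.39 m.
Hydraulic radius R = A/P = 130/39.39 = 3.301 m.
From Manning's equation, S = [nQ / (1 A R^(2/3))]² = [0.014 × 549 / (1 × 130 × 3.301^(2/3))]² = 0.000711.

S = 0.000711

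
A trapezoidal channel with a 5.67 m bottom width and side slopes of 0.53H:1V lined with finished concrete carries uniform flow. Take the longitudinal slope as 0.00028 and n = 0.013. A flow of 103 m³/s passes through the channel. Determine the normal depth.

Manning's equation rearranged: A R^(2/3) = nQ / (1·√S) = 0.013 × 103 / (√0.00028) = 80.02.
Trying y = 4.54 m: A R^(2/3) = 63.87 — short.
Trying y = 5.62 m: A R^(2/3) = 92.91 — over.
Trying y = 5.17 m: A R^(2/3) = 80.15 — matches.

y_n = 5.17 m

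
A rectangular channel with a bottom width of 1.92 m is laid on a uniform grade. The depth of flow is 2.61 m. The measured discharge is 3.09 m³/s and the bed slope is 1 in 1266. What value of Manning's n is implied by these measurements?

Flow area A = b·y = 1.92 × 2.61 = 5.011 m². Wetted perimeter P = b + 2y = 1.92 + 2×2.61 = 7.14 m.
Hydraulic radius R = A/P = 5.011/7.14 = 0.7018 m.
Rearranging Manning's equation: n = (1/Q) A R^(2/3) S^(1/2) = (1/3.09) × 5.011 × 0.7018^(2/3) × √0.0007899 = 0.036.

n = 0.036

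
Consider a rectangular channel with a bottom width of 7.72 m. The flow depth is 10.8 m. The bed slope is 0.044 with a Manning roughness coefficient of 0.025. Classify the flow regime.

Flow area A = b·y = 7.72 × 10.8 = 83.38 m². Wetted perimeter P = b + 2y = 7.72 + 2×10.8 = 29.32 m.
Hydraulic radius R = A/P = 83.38/29.32 = 2.844 m.
V = (1/n) R^(2/3) √S = (1/0.025) × 2.844^(2/3) × √0.044 = 16.84 m/s. Hydraulic depth D_h = A/T = 83.38/7.72 = 10.8 m.
Froude number Fr = V/√(g·D_h) = 16.84/√(9.81×10.8) = 1.64, which is greater than 1, so the flow is supercritical.

supercritical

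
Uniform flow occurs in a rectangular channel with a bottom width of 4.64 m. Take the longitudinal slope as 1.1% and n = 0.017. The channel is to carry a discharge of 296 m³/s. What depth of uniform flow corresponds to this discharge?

Manning's equation rearranged: A R^(2/3) = nQ / (1·√S) = 0.017 × 296 / (√0.011) = 47.98.
At y = 8.77 m: A R^(2/3) = 60.98 — high.
At y = 5.26 m: A R^(2/3) = 33.53 — low.
At y = 7.12 m: A R^(2/3) = 47.97 — close enough.

y_n = 7.12 m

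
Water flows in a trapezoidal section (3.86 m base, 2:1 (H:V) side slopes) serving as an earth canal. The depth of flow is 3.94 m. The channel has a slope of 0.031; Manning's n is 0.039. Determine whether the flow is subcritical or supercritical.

With bottom width b = 3.86 m and side slope z = 2: A = (b + zy)y = (3.86 + 2×3.94)×3.94 = 46.26 m²; P = b + 2y√(1+z²) = 3.86 + 2×3.94×2.236 = 21.48 m.
Hydraulic radius R = A/P = 46.26/21.48 = 2.153 m.
V = (1/n) R^(2/3) √S = (1/0.039) × 2.153^(2/3) × √0.031 = 7.528 m/s. Hydraulic depth D_h = A/T = 46.26/19.62 = 2.358 m.
Froude number Fr = V/√(g·D_h) = 7.528/√(9.81×2.358) = 1.57, which is greater than 1, so the flow is supercritical.

supercritical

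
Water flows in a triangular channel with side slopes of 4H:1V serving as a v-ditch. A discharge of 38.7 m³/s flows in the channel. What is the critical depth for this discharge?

y_c = 1.8 m

At critical depth, Q² T / (g A³) = 1, i.e. A³/T = Q²/g = 38.7²/9.81 = 152.7.
At y = 2.15 m: A³/T = 367.5 — too large.
At y = 1.53 m: A³/T = 67.07 — too small.
At y = 1.8 m: A³/T = 151.2 — matches.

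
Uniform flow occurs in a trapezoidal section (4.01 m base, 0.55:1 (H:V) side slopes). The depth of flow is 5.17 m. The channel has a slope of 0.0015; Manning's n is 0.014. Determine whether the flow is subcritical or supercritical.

With bottom width b = 4.01 m and side slope z = 0.55: A = (b + zy)y = (4.01 + 0.55×5.17)×5.17 = 35.43 m²; P = b + 2y√(1+z²) = 4.01 + 2×5.17×1.141 = 15.81 m.
Hydraulic radius R = A/P = 35.43/15.81 = 2.241 m.
V = (1/n) R^(2/3) √S = (1/0.014) × 2.241^(2/3) × √0.0015 = 4.738 m/s. Hydraulic depth D_h = A/T = 35.43/9.697 = 3.654 m.
Froude number Fr = V/√(g·D_h) = 4.738/√(9.81×3.654) = 0.791, which is less than 1, so the flow is subcritical.

subcritical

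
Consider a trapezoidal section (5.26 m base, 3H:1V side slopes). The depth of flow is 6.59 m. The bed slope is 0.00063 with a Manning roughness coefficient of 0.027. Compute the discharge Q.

Q = 354 m³/s

With bottom width b = 5.26 m and side slope z = 3: A = (b + zy)y = (5.26 + 3×6.59)×6.59 = 164.9 m²; P = b + 2y√(1+z²) = 5.26 + 2×6.59×3.162 = 46.94 m.
Hydraulic radius R = A/P = 164.9/46.94 = 3.514 m.
Manning's equation: Q = (1/n) A R^(2/3) S^(1/2) = (1/0.027) × 164.9 × 3.514^(2/3) × 0.00063^(1/2) = 354 m³/s.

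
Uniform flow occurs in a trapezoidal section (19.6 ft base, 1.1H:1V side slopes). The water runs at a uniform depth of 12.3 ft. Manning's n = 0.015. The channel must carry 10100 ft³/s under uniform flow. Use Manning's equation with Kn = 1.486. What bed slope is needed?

S = 0.00446

With bottom width b = 19.6 ft and side slope z = 1.1: A = (b + zy)y = (19.6 + 1.1×12.3)×12.3 = 407.5 ft²; P = b + 2y√(1+z²) = 19.6 + 2×12.3×1.487 = 56.17 ft.
Hydraulic radius R = A/P = 407.5/56.17 = 7.255 ft.
From Manning's equation, S = [nQ / (1.486 A R^(2/3))]² = [0.015 × 10100 / (1.486 × 407.5 × 7.255^(2/3))]² = 0.00446.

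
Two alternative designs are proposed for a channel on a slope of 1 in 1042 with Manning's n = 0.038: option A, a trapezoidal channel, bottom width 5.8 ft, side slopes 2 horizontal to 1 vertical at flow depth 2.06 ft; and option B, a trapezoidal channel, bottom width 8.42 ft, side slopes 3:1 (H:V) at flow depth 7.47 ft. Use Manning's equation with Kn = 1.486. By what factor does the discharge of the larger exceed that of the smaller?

23.6

Channel A: With bottom width b = 5.8 ft and side slope z = 2: A = (b + zy)y = (5.8 + 2×2.06)×2.06 = 20.44 ft²; P = b + 2y√(1+z²) = 5.8 + 2×2.06×2.236 = 15.01 ft. Hydraulic radius R = A/P = 20.44/15.01 = 1.361 ft. Q_A = (1.486/0.038)·20.44·1.361^(2/3)·√0.0009597 = 30.41 ft³/s.
Channel B: With bottom width b = 8.42 ft and side slope z = 3: A = (b + zy)y = (8.42 + 3×7.47)×7.47 = 230.3 ft²; P = b + 2y√(1+z²) = 8.42 + 2×7.47×3.162 = 55.66 ft. Hydraulic radius R = A/P = 230.3/55.66 = 4.137 ft. Q_B = (1.486/0.038)·230.3·4.137^(2/3)·√0.0009597 = 719 ft³/s.
The larger discharge is 719 ft³/s and the smaller is 30.41 ft³/s; the ratio is 23.6.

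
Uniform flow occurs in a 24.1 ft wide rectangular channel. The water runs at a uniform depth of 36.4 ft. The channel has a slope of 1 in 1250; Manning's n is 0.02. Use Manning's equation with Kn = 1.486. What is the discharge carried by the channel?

Flow area A = b·y = 24.1 × 36.4 = 877.2 ft². Wetted perimeter P = b + 2y = 24.1 + 2×36.4 = 96.9 ft.
Hydraulic radius R = A/P = 877.2/96.9 = 9.053 ft.
Manning's equation: Q = (1.486/n) A R^(2/3) S^(1/2) = (1.486/0.02) × 877.2 × 9.053^(2/3) × 0.0008^(1/2) = 8010 ft³/s.

Q = 8010 ft³/s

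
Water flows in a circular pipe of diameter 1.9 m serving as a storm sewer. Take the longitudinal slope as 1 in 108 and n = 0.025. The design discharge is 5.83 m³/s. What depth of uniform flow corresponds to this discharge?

y_n = 1.38 m

Manning's equation rearranged: A R^(2/3) = nQ / (1·√S) = 0.025 × 5.83 / (√0.009259) = 1.515.
At y = 1.75 m: A R^(2/3) = 1.853 — too large.
At y = 0.969 m: A R^(2/3) = 0.8924 — too small.
At y = 1.38 m: A R^(2/3) = 1.515 — ≈ 1.515.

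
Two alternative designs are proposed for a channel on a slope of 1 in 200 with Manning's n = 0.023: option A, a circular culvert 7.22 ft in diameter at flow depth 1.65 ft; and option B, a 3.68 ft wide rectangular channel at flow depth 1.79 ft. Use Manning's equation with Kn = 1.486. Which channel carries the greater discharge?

channel A

Channel A: For a circular section of diameter D = 7.22 ft at depth y = 1.65 ft, the central angle is θ = 2 arccos(1 − 2y/D) = 1.994 rad. Then A = (D²/8)(θ − sin θ) = 7.049 ft² and P = Dθ/2 = 7.197 ft. Hydraulic radius R = A/P = 7.049/7.197 = 0.9794 ft. Q_A = (1.486/0.023)·7.049·0.9794^(2/3)·√0.005 = 31.76 ft³/s.
Channel B: Flow area A = b·y = 3.68 × 1.79 = 6.587 ft². Wetted perimeter P = b + 2y = 3.68 + 2×1.79 = 7.26 ft. Hydraulic radius R = A/P = 6.587/7.26 = 0.9073 ft. Q_B = (1.486/0.023)·6.587·0.9073^(2/3)·√0.005 = 28.2 ft³/s.
Q_A = 31.76 ft³/s vs Q_B = 28.2 ft³/s, so channel A carries more.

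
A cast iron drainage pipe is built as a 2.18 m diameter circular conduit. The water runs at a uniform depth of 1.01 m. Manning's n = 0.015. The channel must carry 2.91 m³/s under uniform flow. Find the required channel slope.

For a circular section of diameter D = 2.18 m at depth y = 1.01 m, the central angle is θ = 2 arccos(1 − 2y/D) = 2.995 rad. Then A = (D²/8)(θ − sin θ) = 1.692 m² and P = Dθ/2 = 3.264 m.
Hydraulic radius R = A/P = 1.692/3.264 = 0.5184 m.
From Manning's equation, S = [nQ / (1 A R^(2/3))]² = [0.015 × 2.91 / (1 × 1.692 × 0.5184^(2/3))]² = 0.0016.

S = 0.0016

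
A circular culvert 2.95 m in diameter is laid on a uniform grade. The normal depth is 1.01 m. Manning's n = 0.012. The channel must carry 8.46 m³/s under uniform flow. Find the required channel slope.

For a circular section of diameter D = 2.95 m at depth y = 1.01 m, the central angle is θ = 2 arccos(1 − 2y/D) = 2.5 rad. Then A = (D²/8)(θ − sin θ) = 2.069 m² and P = Dθ/2 = 3.688 m.
Hydraulic radius R = A/P = 2.069/3.688 = 0.561 m.
From Manning's equation, S = [nQ / (1 A R^(2/3))]² = [0.012 × 8.46 / (1 × 2.069 × 0.561^(2/3))]² = 0.0052.

S = 0.0052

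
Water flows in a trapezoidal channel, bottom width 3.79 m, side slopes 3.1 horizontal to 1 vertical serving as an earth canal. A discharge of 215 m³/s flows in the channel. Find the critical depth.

y_c = 3.41 m

At critical depth, Q² T / (g A³) = 1, i.e. A³/T = Q²/g = 215²/9.81 = 4712.
Try y = 3.91 m: A³/T = 8590 — high.
Try y = 2.62 m: A³/T = 1517 — low.
Try y = 3.41 m: A³/T = 4710 — ≈ 4712.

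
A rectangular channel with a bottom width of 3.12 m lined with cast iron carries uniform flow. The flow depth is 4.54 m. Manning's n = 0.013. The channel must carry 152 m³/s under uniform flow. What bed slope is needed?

Flow area A = b·y = 3.12 × 4.54 = 14.16 m². Wetted perimeter P = b + 2y = 3.12 + 2×4.54 = 12.2 m.
Hydraulic radius R = A/P = 14.16/12.2 = 1.161 m.
From Manning's equation, S = [nQ / (1 A R^(2/3))]² = [0.013 × 152 / (1 × 14.16 × 1.161^(2/3))]² = 0.0159.

S = 0.0159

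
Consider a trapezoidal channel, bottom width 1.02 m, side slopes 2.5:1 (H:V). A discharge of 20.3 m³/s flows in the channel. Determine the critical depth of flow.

y_c = 1.49 m

At critical depth, Q² T / (g A³) = 1, i.e. A³/T = Q²/g = 20.3²/9.81 = 42.01.
Try y = 1.15 m: A³/T = 13.27 — low.
Try y = 1.49 m: A³/T = 41.72 — ≈ 42.01.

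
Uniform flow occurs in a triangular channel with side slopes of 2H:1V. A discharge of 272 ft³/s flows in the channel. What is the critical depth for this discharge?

At critical depth, Q² T / (g A³) = 1, i.e. A³/T = Q²/g = 272²/32.2 = 2298.
At y = 3.13 ft: A³/T = 600.8 — low.
At y = 4.73 ft: A³/T = 4735 — high.
At y = 4.09 ft: A³/T = 2289 — close enough.

y_c = 4.09 ft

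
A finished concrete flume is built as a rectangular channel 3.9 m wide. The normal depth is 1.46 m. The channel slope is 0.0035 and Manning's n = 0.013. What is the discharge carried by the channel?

Flow area A = b·y = 3.9 × 1.46 = 5.694 m². Wetted perimeter P = b + 2y = 3.9 + 2×1.46 = 6.82 m.
Hydraulic radius R = A/P = 5.694/6.82 = 0.8349 m.
Manning's equation: Q = (1/n) A R^(2/3) S^(1/2) = (1/0.013) × 5.694 × 0.8349^(2/3) × 0.0035^(1/2) = 23 m³/s.

Q = 23 m³/s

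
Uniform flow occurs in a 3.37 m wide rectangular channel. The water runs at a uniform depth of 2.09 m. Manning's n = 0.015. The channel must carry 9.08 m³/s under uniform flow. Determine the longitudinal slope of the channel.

Flow area A = b·y = 3.37 × 2.09 = 7.043 m². Wetted perimeter P = b + 2y = 3.37 + 2×2.09 = 7.55 m.
Hydraulic radius R = A/P = 7.043/7.55 = 0.9329 m.
From Manning's equation, S = [nQ / (1 A R^(2/3))]² = [0.015 × 9.08 / (1 × 7.043 × 0.9329^(2/3))]² = 0.00041.

S = 0.00041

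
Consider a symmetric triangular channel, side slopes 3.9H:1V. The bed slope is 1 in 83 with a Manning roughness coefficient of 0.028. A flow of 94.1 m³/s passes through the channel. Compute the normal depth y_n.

Manning's equation rearranged: A R^(2/3) = nQ / (1·√S) = 0.028 × 94.1 / (√0.01205) = 24.
Try y = 1.69 m: A R^(2/3) = 9.747 — too small.
Try y = 2.96 m: A R^(2/3) = 43.44 — too large.
Try y = 2.37 m: A R^(2/3) = 24.02 — ≈ 24.

y_n = 2.37 m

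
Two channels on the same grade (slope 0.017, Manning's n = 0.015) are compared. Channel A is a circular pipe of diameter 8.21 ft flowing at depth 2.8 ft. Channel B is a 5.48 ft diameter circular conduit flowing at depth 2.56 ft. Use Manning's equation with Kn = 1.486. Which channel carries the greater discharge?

Channel A: For a circular section of diameter D = 8.21 ft at depth y = 2.8 ft, the central angle is θ = 2 arccos(1 − 2y/D) = 2.495 rad. Then A = (D²/8)(θ − sin θ) = 15.94 ft² and P = Dθ/2 = 10.24 ft. Hydraulic radius R = A/P = 15.94/10.24 = 1.556 ft. Q_A = (1.486/0.015)·15.94·1.556^(2/3)·√0.017 = 276.5 ft³/s.
Channel B: For a circular section of diameter D = 5.48 ft at depth y = 2.56 ft, the central angle is θ = 2 arccos(1 − 2y/D) = 3.01 rad. Then A = (D²/8)(θ − sin θ) = 10.81 ft² and P = Dθ/2 = 8.248 ft. Hydraulic radius R = A/P = 10.81/8.248 = 1.31 ft. Q_B = (1.486/0.015)·10.81·1.31^(2/3)·√0.017 = 167.2 ft³/s.
Q_A = 276.5 ft³/s vs Q_B = 167.2 ft³/s, so channel A carries more.

channel A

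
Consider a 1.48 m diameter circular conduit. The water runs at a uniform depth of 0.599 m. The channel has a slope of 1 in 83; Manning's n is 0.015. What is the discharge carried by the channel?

For a circular section of diameter D = 1.48 m at depth y = 0.599 m, the central angle is θ = 2 arccos(1 − 2y/D) = 2.758 rad. Then A = (D²/8)(θ − sin θ) = 0.6528 m² and P = Dθ/2 = 2.041 m.
Hydraulic radius R = A/P = 0.6528/2.041 = 0.3198 m.
Manning's equation: Q = (1/n) A R^(2/3) S^(1/2) = (1/0.015) × 0.6528 × 0.3198^(2/3) × 0.01205^(1/2) = 2.23 m³/s.

Q = 2.23 m³/s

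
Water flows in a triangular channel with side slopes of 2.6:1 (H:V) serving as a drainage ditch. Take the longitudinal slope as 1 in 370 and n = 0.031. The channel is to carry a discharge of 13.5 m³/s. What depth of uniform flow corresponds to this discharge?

Manning's equation rearranged: A R^(2/3) = nQ / (1·√S) = 0.031 × 13.5 / (√0.002703) = 8.05.
At y = 2.09 m: A R^(2/3) = 11.17 — too large.
At y = 1.41 m: A R^(2/3) = 3.911 — too small.
At y = 1.85 m: A R^(2/3) = 8.068 — ≈ 8.05.

y_n = 1.85 m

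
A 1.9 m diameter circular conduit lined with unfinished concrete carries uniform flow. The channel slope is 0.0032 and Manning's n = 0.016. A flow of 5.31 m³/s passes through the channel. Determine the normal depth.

Manning's equation rearranged: A R^(2/3) = nQ / (1·√S) = 0.016 × 5.31 / (√0.0032) = 1.502.
Try y = 0.945 m: A R^(2/3) = 0.8553 — low.
Try y = 1.75 m: A R^(2/3) = 1.853 — high.
Try y = 1.37 m: A R^(2/3) = 1.501 — matches.

y_n = 1.37 m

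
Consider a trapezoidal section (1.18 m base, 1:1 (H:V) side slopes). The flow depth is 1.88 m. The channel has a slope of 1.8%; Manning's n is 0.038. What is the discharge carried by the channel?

Q = 18.7 m³/s

With bottom width b = 1.18 m and side slope z = 1: A = (b + zy)y = (1.18 + 1×1.88)×1.88 = 5.753 m²; P = b + 2y√(1+z²) = 1.18 + 2×1.88×1.414 = 6.497 m.
Hydraulic radius R = A/P = 5.753/6.497 = 0.8854 m.
Manning's equation: Q = (1/n) A R^(2/3) S^(1/2) = (1/0.038) × 5.753 × 0.8854^(2/3) × 0.018^(1/2) = 18.7 m³/s.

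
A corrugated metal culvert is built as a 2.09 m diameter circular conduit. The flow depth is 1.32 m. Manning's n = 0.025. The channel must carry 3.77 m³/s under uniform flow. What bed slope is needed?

For a circular section of diameter D = 2.09 m at depth y = 1.32 m, the central angle is θ = 2 arccos(1 − 2y/D) = 3.674 rad. Then A = (D²/8)(θ − sin θ) = 2.283 m² and P = Dθ/2 = 3.84 m.
Hydraulic radius R = A/P = 2.283/3.84 = 0.5947 m.
From Manning's equation, S = [nQ / (1 A R^(2/3))]² = [0.025 × 3.77 / (1 × 2.283 × 0.5947^(2/3))]² = 0.00341.

S = 0.00341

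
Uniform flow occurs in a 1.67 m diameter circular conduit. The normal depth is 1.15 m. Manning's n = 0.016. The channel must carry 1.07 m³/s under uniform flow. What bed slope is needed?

S = 0.000292

For a circular section of diameter D = 1.67 m at depth y = 1.15 m, the central angle is θ = 2 arccos(1 − 2y/D) = 3.915 rad. Then A = (D²/8)(θ − sin θ) = 1.608 m² and P = Dθ/2 = 3.269 m.
Hydraulic radius R = A/P = 1.608/3.269 = 0.492 m.
From Manning's equation, S = [nQ / (1 A R^(2/3))]² = [0.016 × 1.07 / (1 × 1.608 × 0.492^(2/3))]² = 0.000292.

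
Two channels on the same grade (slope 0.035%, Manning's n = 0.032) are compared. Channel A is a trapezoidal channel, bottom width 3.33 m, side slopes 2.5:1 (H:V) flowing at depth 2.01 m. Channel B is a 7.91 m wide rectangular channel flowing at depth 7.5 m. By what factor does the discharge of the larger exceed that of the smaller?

5.94

Channel A: With bottom width b = 3.33 m and side slope z = 2.5: A = (b + zy)y = (3.33 + 2.5×2.01)×2.01 = 16.79 m²; P = b + 2y√(1+z²) = 3.33 + 2×2.01×2.693 = 14.15 m. Hydraulic radius R = A/P = 16.79/14.15 = 1.186 m. Q_A = (1/0.032)·16.79·1.186^(2/3)·√0.00035 = 11 m³/s.
Channel B: Flow area A = b·y = 7.91 × 7.5 = 59.33 m². Wetted perimeter P = b + 2y = 7.91 + 2×7.5 = 22.91 m. Hydraulic radius R = A/P = 59.33/22.91 = 2.589 m. Q_B = (1/0.032)·59.33·2.589^(2/3)·√0.00035 = 65.4 m³/s.
The larger discharge is 65.4 m³/s and the smaller is 11 m³/s; the ratio is 5.94.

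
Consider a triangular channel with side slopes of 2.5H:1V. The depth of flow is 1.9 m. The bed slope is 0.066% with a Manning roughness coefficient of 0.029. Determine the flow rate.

For a triangular section with side slope z = 2.5: A = zy² = 2.5×1.9² = 9.025 m²; P = 2y√(1+z²) = 2×1.9×2.693 = 10.23 m.
Hydraulic radius R = A/P = 9.025/10.23 = 0.8821 m.
Manning's equation: Q = (1/n) A R^(2/3) S^(1/2) = (1/0.029) × 9.025 × 0.8821^(2/3) × 0.00066^(1/2) = 7.35 m³/s.

Q = 7.35 m³/s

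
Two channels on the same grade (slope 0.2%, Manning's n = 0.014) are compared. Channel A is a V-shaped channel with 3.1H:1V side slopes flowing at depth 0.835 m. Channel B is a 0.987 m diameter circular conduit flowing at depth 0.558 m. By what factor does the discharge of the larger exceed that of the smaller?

6.34

Channel A: For a triangular section with side slope z = 3.1: A = zy² = 3.1×0.835² = 2.161 m²; P = 2y√(1+z²) = 2×0.835×3.257 = 5.44 m. Hydraulic radius R = A/P = 2.161/5.44 = 0.3973 m. Q_A = (1/0.014)·2.161·0.3973^(2/3)·√0.002 = 3.732 m³/s.
Channel B: For a circular section of diameter D = 0.987 m at depth y = 0.558 m, the central angle is θ = 2 arccos(1 − 2y/D) = 3.404 rad. Then A = (D²/8)(θ − sin θ) = 0.446 m² and P = Dθ/2 = 1.68 m. Hydraulic radius R = A/P = 0.446/1.68 = 0.2655 m. Q_B = (1/0.014)·0.446·0.2655^(2/3)·√0.002 = 0.5886 m³/s.
The larger discharge is 3.732 m³/s and the smaller is 0.5886 m³/s; the ratio is 6.34.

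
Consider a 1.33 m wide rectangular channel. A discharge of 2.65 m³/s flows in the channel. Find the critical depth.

For a rectangular channel, critical depth y_c = (q²/g)^(1/3) where q = Q/b = 2.65/1.33 = 1.992 m²/s.
So y_c = (1.992²/9.81)^(1/3) = 0.74 m.

y_c = 0.74 m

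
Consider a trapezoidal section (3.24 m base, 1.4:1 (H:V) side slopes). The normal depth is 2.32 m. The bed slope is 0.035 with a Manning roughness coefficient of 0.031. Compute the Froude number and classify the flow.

With bottom width b = 3.24 m and side slope z = 1.4: A = (b + zy)y = (3.24 + 1.4×2.32)×2.32 = 15.05 m²; P = b + 2y√(1+z²) = 3.24 + 2×2.32×1.72 = 11.22 m.
Hydraulic radius R = A/P = 15.05/11.22 = 1.341 m.
V = (1/n) R^(2/3) √S = (1/0.031) × 1.341^(2/3) × √0.035 = 7.34 m/s. Hydraulic depth D_h = A/T = 15.05/9.736 = 1.546 m.
Froude number Fr = V/√(g·D_h) = 7.34/√(9.81×1.546) = 1.88, which is greater than 1, so the flow is supercritical.

supercritical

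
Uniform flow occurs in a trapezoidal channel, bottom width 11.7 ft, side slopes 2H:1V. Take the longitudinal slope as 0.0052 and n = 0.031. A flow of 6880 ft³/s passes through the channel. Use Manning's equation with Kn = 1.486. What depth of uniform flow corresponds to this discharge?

y_n = 13.6 ft

Manning's equation rearranged: A R^(2/3) = nQ / (1.486·√S) = 0.031 × 6880 / (1.486 × √0.0052) = 1990.
Trying y = 10.2 ft: A R^(2/3) = 1046 — too small.
Trying y = 13.6 ft: A R^(2/3) = 1990 — close enough.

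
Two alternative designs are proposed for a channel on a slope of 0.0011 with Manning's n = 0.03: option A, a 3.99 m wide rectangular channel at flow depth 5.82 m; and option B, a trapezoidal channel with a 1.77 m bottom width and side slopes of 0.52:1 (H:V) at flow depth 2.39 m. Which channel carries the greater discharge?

channel A

Channel A: Flow area A = b·y = 3.99 × 5.82 = 23.22 m². Wetted perimeter P = b + 2y = 3.99 + 2×5.82 = 15.63 m. Hydraulic radius R = A/P = 23.22/15.63 = 1.486 m. Q_A = (1/0.03)·23.22·1.486^(2/3)·√0.0011 = 33.43 m³/s.
Channel B: With bottom width b = 1.77 m and side slope z = 0.52: A = (b + zy)y = (1.77 + 0.52×2.39)×2.39 = 7.201 m²; P = b + 2y√(1+z²) = 1.77 + 2×2.39×1.127 = 7.158 m. Hydraulic radius R = A/P = 7.201/7.158 = 1.006 m. Q_B = (1/0.03)·7.201·1.006^(2/3)·√0.0011 = 7.992 m³/s.
Q_A = 33.43 m³/s vs Q_B = 7.992 m³/s, so channel A carries more.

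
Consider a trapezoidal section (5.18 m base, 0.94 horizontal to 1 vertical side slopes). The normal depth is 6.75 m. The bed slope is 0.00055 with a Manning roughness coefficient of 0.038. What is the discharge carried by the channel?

Q = 106 m³/s

With bottom width b = 5.18 m and side slope z = 0.94: A = (b + zy)y = (5.18 + 0.94×6.75)×6.75 = 77.79 m²; P = b + 2y√(1+z²) = 5.18 + 2×6.75×1.372 = 23.71 m.
Hydraulic radius R = A/P = 77.79/23.71 = 3.281 m.
Manning's equation: Q = (1/n) A R^(2/3) S^(1/2) = (1/0.038) × 77.79 × 3.281^(2/3) × 0.00055^(1/2) = 106 m³/s.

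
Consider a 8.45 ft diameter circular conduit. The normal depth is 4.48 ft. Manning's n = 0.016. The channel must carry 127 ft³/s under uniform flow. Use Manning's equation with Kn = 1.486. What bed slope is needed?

For a circular section of diameter D = 8.45 ft at depth y = 4.48 ft, the central angle is θ = 2 arccos(1 − 2y/D) = 3.262 rad. Then A = (D²/8)(θ − sin θ) = 30.19 ft² and P = Dθ/2 = 13.78 ft.
Hydraulic radius R = A/P = 30.19/13.78 = 2.191 ft.
From Manning's equation, S = [nQ / (1.486 A R^(2/3))]² = [0.016 × 127 / (1.486 × 30.19 × 2.191^(2/3))]² = 0.000721.

S = 0.000721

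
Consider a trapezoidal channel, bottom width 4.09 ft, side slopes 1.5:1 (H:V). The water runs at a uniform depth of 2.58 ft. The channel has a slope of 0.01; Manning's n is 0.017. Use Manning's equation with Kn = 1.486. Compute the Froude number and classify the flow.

With bottom width b = 4.09 ft and side slope z = 1.5: A = (b + zy)y = (4.09 + 1.5×2.58)×2.58 = 20.54 ft²; P = b + 2y√(1+z²) = 4.09 + 2×2.58×1.803 = 13.39 ft.
Hydraulic radius R = A/P = 20.54/13.39 = 1.533 ft.
V = (1.486/n) R^(2/3) √S = (1.486/0.017) × 1.533^(2/3) × √0.01 = 11.62 ft/s. Hydraulic depth D_h = A/T = 20.54/11.83 = 1.736 ft.
Froude number Fr = V/√(g·D_h) = 11.62/√(32.2×1.736) = 1.55, which is greater than 1, so the flow is supercritical.

supercritical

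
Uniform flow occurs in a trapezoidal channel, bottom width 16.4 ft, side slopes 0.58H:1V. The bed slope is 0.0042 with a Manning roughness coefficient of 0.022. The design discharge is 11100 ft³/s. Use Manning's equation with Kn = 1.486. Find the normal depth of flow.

y_n = 20.5 ft

Manning's equation rearranged: A R^(2/3) = nQ / (1.486·√S) = 0.022 × 11100 / (1.486 × √0.0042) = 2536.
At y = 14 ft: A R^(2/3) = 1261 — low.
At y = 20.5 ft: A R^(2/3) = 2526 — ≈ 2536.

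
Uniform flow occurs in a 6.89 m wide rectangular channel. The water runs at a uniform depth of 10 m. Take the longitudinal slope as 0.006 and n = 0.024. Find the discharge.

Q = 416 m³/s

Flow area A = b·y = 6.89 × 10 = 68.9 m². Wetted perimeter P = b + 2y = 6.89 + 2×10 = 26.89 m.
Hydraulic radius R = A/P = 68.9/26.89 = 2.562 m.
Manning's equation: Q = (1/n) A R^(2/3) S^(1/2) = (1/0.024) × 68.9 × 2.562^(2/3) × 0.006^(1/2) = 416 m³/s.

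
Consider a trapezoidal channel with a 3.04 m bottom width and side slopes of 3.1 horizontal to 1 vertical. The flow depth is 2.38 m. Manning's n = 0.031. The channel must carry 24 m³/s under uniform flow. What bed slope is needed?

S = 0.000611

With bottom width b = 3.04 m and side slope z = 3.1: A = (b + zy)y = (3.04 + 3.1×2.38)×2.38 = 24.79 m²; P = b + 2y√(1+z²) = 3.04 + 2×2.38×3.257 = 18.54 m.
Hydraulic radius R = A/P = 24.79/18.54 = 1.337 m.
From Manning's equation, S = [nQ / (1 A R^(2/3))]² = [0.031 × 24 / (1 × 24.79 × 1.337^(2/3))]² = 0.000611.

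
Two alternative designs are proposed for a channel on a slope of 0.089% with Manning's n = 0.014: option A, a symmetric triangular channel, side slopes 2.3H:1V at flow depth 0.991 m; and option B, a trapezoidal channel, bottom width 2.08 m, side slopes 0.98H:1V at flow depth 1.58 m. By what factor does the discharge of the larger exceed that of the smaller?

Channel A: For a triangular section with side slope z = 2.3: A = zy² = 2.3×0.991² = 2.259 m²; P = 2y√(1+z²) = 2×0.991×2.508 = 4.971 m. Hydraulic radius R = A/P = 2.259/4.971 = 0.4544 m. Q_A = (1/0.014)·2.259·0.4544^(2/3)·√0.00089 = 2.845 m³/s.
Channel B: With bottom width b = 2.08 m and side slope z = 0.98: A = (b + zy)y = (2.08 + 0.98×1.58)×1.58 = 5.733 m²; P = b + 2y√(1+z²) = 2.08 + 2×1.58×1.4 = 6.504 m. Hydraulic radius R = A/P = 5.733/6.504 = 0.8814 m. Q_B = (1/0.014)·5.733·0.8814^(2/3)·√0.00089 = 11.23 m³/s.
The larger discharge is 11.23 m³/s and the smaller is 2.845 m³/s; the ratio is 3.95.

3.95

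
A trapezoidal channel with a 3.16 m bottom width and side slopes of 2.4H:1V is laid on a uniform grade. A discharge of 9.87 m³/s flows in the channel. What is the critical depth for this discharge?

y_c = 0.808 m

At critical depth, Q² T / (g A³) = 1, i.e. A³/T = Q²/g = 9.87²/9.81 = 9.93.
At y = 0.873 m: A³/T = 13.14 — over.
At y = 0.679 m: A³/T = 5.358 — short.
At y = 0.808 m: A³/T = 9.937 — close enough.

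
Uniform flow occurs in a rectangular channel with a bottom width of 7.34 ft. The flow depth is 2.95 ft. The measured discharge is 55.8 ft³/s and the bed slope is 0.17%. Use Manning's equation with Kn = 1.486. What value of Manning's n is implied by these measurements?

Flow area A = b·y = 7.34 × 2.95 = 21.65 ft². Wetted perimeter P = b + 2y = 7.34 + 2×2.95 = 13.24 ft.
Hydraulic radius R = A/P = 21.65/13.24 = 1.635 ft.
Rearranging Manning's equation: n = (1.486/Q) A R^(2/3) S^(1/2) = (1.486/55.8) × 21.65 × 1.635^(2/3) × √0.0017 = 0.033.

n = 0.033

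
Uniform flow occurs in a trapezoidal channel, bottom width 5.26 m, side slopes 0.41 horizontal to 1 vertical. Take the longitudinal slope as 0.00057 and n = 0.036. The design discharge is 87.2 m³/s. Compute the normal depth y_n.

Manning's equation rearranged: A R^(2/3) = nQ / (1·√S) = 0.036 × 87.2 / (√0.00057) = 131.5.
Try y = 9.37 m: A R^(2/3) = 190.7 — too large.
Try y = 6.42 m: A R^(2/3) = 96.97 — too small.
Try y = 7.63 m: A R^(2/3) = 131.4 — close enough.

y_n = 7.63 m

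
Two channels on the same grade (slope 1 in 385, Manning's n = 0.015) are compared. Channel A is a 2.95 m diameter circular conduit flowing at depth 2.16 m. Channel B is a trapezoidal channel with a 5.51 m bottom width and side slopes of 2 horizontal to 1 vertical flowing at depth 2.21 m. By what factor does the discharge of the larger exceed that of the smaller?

Channel A: For a circular section of diameter D = 2.95 m at depth y = 2.16 m, the central angle is θ = 2 arccos(1 − 2y/D) = 4.108 rad. Then A = (D²/8)(θ − sin θ) = 5.363 m² and P = Dθ/2 = 6.059 m. Hydraulic radius R = A/P = 5.363/6.059 = 0.8852 m. Q_A = (1/0.015)·5.363·0.8852^(2/3)·√0.002597 = 16.8 m³/s.
Channel B: With bottom width b = 5.51 m and side slope z = 2: A = (b + zy)y = (5.51 + 2×2.21)×2.21 = 21.95 m²; P = b + 2y√(1+z²) = 5.51 + 2×2.21×2.236 = 15.39 m. Hydraulic radius R = A/P = 21.95/15.39 = 1.426 m. Q_B = (1/0.015)·21.95·1.426^(2/3)·√0.002597 = 94.45 m³/s.
The larger discharge is 94.45 m³/s and the smaller is 16.8 m³/s; the ratio is 5.62.

5.62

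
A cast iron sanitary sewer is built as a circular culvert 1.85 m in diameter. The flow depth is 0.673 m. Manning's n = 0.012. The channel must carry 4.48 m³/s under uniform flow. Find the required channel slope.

S = 0.014

For a circular section of diameter D = 1.85 m at depth y = 0.673 m, the central angle is θ = 2 arccos(1 − 2y/D) = 2.59 rad. Then A = (D²/8)(θ − sin θ) = 0.8836 m² and P = Dθ/2 = 2.396 m.
Hydraulic radius R = A/P = 0.8836/2.396 = 0.3689 m.
From Manning's equation, S = [nQ / (1 A R^(2/3))]² = [0.012 × 4.48 / (1 × 0.8836 × 0.3689^(2/3))]² = 0.014.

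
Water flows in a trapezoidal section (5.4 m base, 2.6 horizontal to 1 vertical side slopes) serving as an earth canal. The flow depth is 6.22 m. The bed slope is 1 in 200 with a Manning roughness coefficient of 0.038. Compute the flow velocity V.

V = 4.17 m/s

With bottom width b = 5.4 m and side slope z = 2.6: A = (b + zy)y = (5.4 + 2.6×6.22)×6.22 = 134.2 m²; P = b + 2y√(1+z²) = 5.4 + 2×6.22×2.786 = 40.05 m.
Hydraulic radius R = A/P = 134.2/40.05 = 3.35 m.
From Manning's equation, V = (1/n) R^(2/3) S^(1/2) = (1/0.038) × 3.35^(2/3) × 0.005^(1/2) = 4.17 m/s.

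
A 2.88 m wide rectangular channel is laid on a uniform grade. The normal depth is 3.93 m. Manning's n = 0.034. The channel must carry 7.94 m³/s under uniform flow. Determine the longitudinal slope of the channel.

Flow area A = b·y = 2.88 × 3.93 = 11.32 m². Wetted perimeter P = b + 2y = 2.88 + 2×3.93 = 10.74 m.
Hydraulic radius R = A/P = 11.32/10.74 = 1.054 m.
From Manning's equation, S = [nQ / (1 A R^(2/3))]² = [0.034 × 7.94 / (1 × 11.32 × 1.054^(2/3))]² = 0.00053.

S = 0.00053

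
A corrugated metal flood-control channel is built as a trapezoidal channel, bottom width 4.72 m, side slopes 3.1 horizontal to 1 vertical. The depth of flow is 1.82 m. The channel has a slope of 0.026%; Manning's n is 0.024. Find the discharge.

Q = 13.8 m³/s

With bottom width b = 4.72 m and side slope z = 3.1: A = (b + zy)y = (4.72 + 3.1×1.82)×1.82 = 18.86 m²; P = b + 2y√(1+z²) = 4.72 + 2×1.82×3.257 = 16.58 m.
Hydraulic radius R = A/P = 18.86/16.58 = 1.138 m.
Manning's equation: Q = (1/n) A R^(2/3) S^(1/2) = (1/0.024) × 18.86 × 1.138^(2/3) × 0.00026^(1/2) = 13.8 m³/s.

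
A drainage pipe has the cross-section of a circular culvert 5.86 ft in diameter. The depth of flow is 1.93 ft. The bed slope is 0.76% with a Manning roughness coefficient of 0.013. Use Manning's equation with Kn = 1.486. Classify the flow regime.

supercritical

For a circular section of diameter D = 5.86 ft at depth y = 1.93 ft, the central angle is θ = 2 arccos(1 − 2y/D) = 2.445 rad. Then A = (D²/8)(θ − sin θ) = 7.741 ft² and P = Dθ/2 = 7.164 ft.
Hydraulic radius R = A/P = 7.741/7.164 = 1.081 ft.
V = (1.486/n) R^(2/3) √S = (1.486/0.013) × 1.081^(2/3) × √0.0076 = 10.49 ft/s. Hydraulic depth D_h = A/T = 7.741/5.508 = 1.405 ft.
Froude number Fr = V/√(g·D_h) = 10.49/√(32.2×1.405) = 1.56, which is greater than 1, so the flow is supercritical.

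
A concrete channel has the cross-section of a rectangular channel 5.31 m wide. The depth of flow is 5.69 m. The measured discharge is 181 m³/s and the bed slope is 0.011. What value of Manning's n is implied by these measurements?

Flow area A = b·y = 5.31 × 5.69 = 30.21 m². Wetted perimeter P = b + 2y = 5.31 + 2×5.69 = 16.69 m.
Hydraulic radius R = A/P = 30.21/16.69 = 1.81 m.
Rearranging Manning's equation: n = (1/Q) A R^(2/3) S^(1/2) = (1/181) × 30.21 × 1.81^(2/3) × √0.011 = 0.026.

n = 0.026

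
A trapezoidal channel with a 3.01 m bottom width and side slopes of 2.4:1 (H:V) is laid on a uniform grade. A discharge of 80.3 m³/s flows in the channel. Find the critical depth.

At critical depth, Q² T / (g A³) = 1, i.e. A³/T = Q²/g = 80.3²/9.81 = 657.3.
Try y = 2.64 m: A³/T = 957.8 — over.
Try y = 1.99 m: A³/T = 296.1 — short.
Try y = 2.41 m: A³/T = 653 — close enough.

y_c = 2.41 m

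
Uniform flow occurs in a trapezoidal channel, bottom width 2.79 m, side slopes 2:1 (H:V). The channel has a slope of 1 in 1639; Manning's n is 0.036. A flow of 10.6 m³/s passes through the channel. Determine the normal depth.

y_n = 2.03 m

Manning's equation rearranged: A R^(2/3) = nQ / (1·√S) = 0.036 × 10.6 / (√0.0006101) = 15.45.
Trying y = 2.57 m: A R^(2/3) = 25.83 — over.
Trying y = 1.71 m: A R^(2/3) = 10.74 — short.
Trying y = 2.03 m: A R^(2/3) = 15.45 — close enough.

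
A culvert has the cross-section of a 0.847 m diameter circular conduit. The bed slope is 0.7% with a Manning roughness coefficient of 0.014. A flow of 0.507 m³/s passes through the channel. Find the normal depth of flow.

Manning's equation rearranged: A R^(2/3) = nQ / (1·√S) = 0.014 × 0.507 / (√0.007) = 0.08484.
Try y = 0.336 m: A R^(2/3) = 0.06644 — low.
Try y = 0.385 m: A R^(2/3) = 0.08487 — matches.

y_n = 0.385 m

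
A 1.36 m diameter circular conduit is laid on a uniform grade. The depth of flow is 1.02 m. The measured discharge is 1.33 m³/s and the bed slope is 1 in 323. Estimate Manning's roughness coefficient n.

n = 0.027

For a circular section of diameter D = 1.36 m at depth y = 1.02 m, the central angle is θ = 2 arccos(1 − 2y/D) = 4.189 rad. Then A = (D²/8)(θ − sin θ) = 1.169 m² and P = Dθ/2 = 2.848 m.
Hydraulic radius R = A/P = 1.169/2.848 = 0.4103 m.
Rearranging Manning's equation: n = (1/Q) A R^(2/3) S^(1/2) = (1/1.33) × 1.169 × 0.4103^(2/3) × √0.003096 = 0.027.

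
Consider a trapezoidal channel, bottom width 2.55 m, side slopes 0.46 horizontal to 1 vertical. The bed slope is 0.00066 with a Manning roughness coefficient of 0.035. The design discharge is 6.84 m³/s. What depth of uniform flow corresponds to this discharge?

Manning's equation rearranged: A R^(2/3) = nQ / (1·√S) = 0.035 × 6.84 / (√0.00066) = 9.319.
At y = 1.62 m: A R^(2/3) = 4.875 — short.
At y = 2.65 m: A R^(2/3) = 11.22 — over.
At y = 2.38 m: A R^(2/3) = 9.32 — close enough.

y_n = 2.38 m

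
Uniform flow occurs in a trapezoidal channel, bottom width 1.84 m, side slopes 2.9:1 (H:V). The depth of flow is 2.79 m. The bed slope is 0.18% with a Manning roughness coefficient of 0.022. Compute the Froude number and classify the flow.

With bottom width b = 1.84 m and side slope z = 2.9: A = (b + zy)y = (1.84 + 2.9×2.79)×2.79 = 27.71 m²; P = b + 2y√(1+z²) = 1.84 + 2×2.79×3.068 = 18.96 m.
Hydraulic radius R = A/P = 27.71/18.96 = 1.462 m.
V = (1/n) R^(2/3) √S = (1/0.022) × 1.462^(2/3) × √0.0018 = 2.484 m/s. Hydraulic depth D_h = A/T = 27.71/18.02 = 1.537 m.
Froude number Fr = V/√(g·D_h) = 2.484/√(9.81×1.537) = 0.64, which is less than 1, so the flow is subcritical.

subcritical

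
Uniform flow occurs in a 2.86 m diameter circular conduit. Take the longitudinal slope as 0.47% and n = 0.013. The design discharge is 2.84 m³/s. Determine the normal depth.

y_n = 0.625 m

Manning's equation rearranged: A R^(2/3) = nQ / (1·√S) = 0.013 × 2.84 / (√0.0047) = 0.5385.
Trying y = 0.683 m: A R^(2/3) = 0.6424 — high.
Trying y = 0.558 m: A R^(2/3) = 0.4278 — low.
Trying y = 0.625 m: A R^(2/3) = 0.5379 — close enough.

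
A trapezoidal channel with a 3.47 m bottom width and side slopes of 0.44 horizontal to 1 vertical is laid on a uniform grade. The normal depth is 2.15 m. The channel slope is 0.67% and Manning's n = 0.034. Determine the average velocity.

With bottom width b = 3.47 m and side slope z = 0.44: A = (b + zy)y = (3.47 + 0.44×2.15)×2.15 = 9.494 m²; P = b + 2y√(1+z²) = 3.47 + 2×2.15×1.093 = 8.168 m.
Hydraulic radius R = A/P = 9.494/8.168 = 1.162 m.
From Manning's equation, V = (1/n) R^(2/3) S^(1/2) = (1/0.034) × 1.162^(2/3) × 0.0067^(1/2) = 2.66 m/s.

V = 2.66 m/s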